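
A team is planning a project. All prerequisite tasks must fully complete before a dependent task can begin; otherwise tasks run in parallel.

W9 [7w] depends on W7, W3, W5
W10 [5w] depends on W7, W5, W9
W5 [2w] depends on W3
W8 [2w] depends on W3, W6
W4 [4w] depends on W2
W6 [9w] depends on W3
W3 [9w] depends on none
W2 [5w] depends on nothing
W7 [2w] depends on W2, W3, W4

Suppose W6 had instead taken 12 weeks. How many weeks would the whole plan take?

23

Actual critical path: W2→W4→W7→W9→W10 = 5+4+2+7+5 = 23 ⇒ 23 weeks.
W6 is off the critical path — its longest chain is 20 weeks, giving 3 of slack.
No other chain overtakes it, so the finish is 23 weeks.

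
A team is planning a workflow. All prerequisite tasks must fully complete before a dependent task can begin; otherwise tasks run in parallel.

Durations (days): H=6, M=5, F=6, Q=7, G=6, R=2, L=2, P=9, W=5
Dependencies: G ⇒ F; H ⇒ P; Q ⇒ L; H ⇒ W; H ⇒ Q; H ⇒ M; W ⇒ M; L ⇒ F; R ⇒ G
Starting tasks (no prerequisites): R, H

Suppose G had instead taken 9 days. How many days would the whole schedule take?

Baseline: H→Q→L→F = 6+7+2+6 = 21 → 21 days.
G has 7 days of float (longest path through it is 14).
No other chain overtakes it, so the finish is 21 days.

21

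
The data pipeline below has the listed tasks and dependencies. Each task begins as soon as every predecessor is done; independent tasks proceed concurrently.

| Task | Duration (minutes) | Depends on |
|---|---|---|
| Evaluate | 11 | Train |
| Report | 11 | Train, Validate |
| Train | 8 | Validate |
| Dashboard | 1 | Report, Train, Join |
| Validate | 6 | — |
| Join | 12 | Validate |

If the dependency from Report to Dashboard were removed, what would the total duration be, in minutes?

25

With the dependency in place, Validate→Train→Report→Dashboard = 6+8+11+1 = 26 sets the finish at 26 minutes.
Without Report→Dashboard, Dashboard's earliest start moves from 25 to 18.
The longest chain is now Validate→Train→Evaluate = 6+8+11 = 25, so the data pipeline takes 25 minutes.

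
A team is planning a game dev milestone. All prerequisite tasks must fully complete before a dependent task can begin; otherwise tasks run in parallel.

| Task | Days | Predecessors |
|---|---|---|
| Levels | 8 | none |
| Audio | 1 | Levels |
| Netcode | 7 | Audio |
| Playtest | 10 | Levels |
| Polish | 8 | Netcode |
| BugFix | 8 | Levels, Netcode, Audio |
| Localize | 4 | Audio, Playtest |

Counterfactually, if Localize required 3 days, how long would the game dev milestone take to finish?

24

Actual critical path: Levels→Audio→Netcode→Polish = 8+1+7+8 = 24 ⇒ 24 days.
Localize has 2 days of float (longest path through it is 22).
That remains the longest chain; total 24 days.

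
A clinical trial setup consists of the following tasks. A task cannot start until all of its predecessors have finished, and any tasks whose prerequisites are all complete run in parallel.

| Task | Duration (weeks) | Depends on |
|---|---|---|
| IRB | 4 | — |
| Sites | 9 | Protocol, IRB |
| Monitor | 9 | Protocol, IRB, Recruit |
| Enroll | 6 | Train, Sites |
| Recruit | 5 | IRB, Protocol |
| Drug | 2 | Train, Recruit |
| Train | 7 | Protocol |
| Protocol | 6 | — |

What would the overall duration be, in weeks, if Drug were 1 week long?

21

As given, the longest chain is Protocol→Sites→Enroll = 6+9+6 = 21, so the finish is 21 weeks.
Drug is off the critical path — its longest chain is 15 weeks, giving 6 of slack.
The critical path is still Protocol→Sites→Enroll; finish is now 21 weeks.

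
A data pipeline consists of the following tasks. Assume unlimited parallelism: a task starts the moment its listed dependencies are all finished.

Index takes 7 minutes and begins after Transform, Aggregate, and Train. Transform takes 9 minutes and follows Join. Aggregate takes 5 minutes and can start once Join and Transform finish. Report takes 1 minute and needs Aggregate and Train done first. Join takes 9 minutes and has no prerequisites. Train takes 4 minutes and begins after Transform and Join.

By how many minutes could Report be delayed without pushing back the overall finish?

6

The longest chain is Join→Transform→Aggregate→Index = 9+9+5+7 = 30; overall finish 30 minutes.
Report finishes as early as 24 and must finish by 30.
Float = 30 − 24 = 6.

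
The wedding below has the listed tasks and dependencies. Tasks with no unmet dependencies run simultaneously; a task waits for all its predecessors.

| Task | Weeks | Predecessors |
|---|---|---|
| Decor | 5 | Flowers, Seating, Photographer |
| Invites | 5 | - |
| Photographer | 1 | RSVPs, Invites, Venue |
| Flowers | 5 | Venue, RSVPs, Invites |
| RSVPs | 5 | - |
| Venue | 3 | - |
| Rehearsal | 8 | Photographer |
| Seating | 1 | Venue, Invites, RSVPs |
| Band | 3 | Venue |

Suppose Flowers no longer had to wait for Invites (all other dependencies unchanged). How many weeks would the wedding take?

15

Original critical path: Invites→Flowers→Decor = 5+5+5 = 15 ⇒ 15 weeks.
Dropping Invites→Flowers doesn't change Flowers's earliest start (5); another predecessor still binds.
New critical path: RSVPs→Flowers→Decor = 5+5+5 = 15 ⇒ 15 weeks.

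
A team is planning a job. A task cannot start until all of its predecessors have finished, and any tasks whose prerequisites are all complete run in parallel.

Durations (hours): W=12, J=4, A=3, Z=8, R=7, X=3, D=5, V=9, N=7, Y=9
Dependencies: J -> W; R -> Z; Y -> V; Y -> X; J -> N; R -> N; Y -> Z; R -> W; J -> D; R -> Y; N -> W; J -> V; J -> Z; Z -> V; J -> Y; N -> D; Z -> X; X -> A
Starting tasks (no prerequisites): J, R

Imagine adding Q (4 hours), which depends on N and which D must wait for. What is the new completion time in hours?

33

Originally the schedule takes 33 hours.
With Q inserted, D now waits for max(N, J, Q).
New critical path: R→Y→Z→V = 7+9+8+9 = 33 ⇒ 33 hours.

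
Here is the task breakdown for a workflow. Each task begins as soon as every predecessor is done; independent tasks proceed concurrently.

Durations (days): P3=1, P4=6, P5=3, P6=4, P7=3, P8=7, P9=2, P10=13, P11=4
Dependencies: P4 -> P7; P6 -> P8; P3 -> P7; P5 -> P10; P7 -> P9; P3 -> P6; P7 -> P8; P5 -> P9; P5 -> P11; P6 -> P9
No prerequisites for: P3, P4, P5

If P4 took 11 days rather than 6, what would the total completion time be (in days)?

Actual critical path: P4→P7→P8 = 6+3+7 = 16 ⇒ 16 days.
P4 is on the critical path; changing it to 11 makes that path 21 days.
The critical path is still P4→P7→P8; finish is now 21 days.

21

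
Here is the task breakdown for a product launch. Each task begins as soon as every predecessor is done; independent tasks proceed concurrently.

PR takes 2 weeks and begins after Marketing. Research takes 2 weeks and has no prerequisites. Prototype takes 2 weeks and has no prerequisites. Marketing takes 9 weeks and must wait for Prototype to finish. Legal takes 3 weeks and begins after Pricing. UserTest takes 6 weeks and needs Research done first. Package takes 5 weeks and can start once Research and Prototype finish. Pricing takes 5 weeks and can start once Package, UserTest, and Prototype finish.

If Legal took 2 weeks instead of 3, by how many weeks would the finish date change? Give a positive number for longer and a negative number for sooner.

The binding path is Research→UserTest→Pricing→Legal = 2+6+5+3 = 16; finish at 16 weeks.
Legal is on the critical path; changing it to 2 makes that path 15 weeks.
That remains the longest chain; total 15 weeks.
Change in finish: 15 − 16 = -1 weeks.

-1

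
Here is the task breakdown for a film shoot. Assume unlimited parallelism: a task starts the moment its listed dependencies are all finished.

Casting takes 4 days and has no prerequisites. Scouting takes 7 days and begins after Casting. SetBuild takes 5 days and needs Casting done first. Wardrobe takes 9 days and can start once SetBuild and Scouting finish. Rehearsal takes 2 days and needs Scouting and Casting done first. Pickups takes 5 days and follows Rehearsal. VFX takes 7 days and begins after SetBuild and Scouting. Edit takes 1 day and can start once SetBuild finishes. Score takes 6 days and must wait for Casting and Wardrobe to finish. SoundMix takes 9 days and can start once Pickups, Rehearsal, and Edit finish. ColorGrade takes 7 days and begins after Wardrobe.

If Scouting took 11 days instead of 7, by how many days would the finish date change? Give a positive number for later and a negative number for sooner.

Baseline: Casting→Scouting→Wardrobe→ColorGrade = 4+7+9+7 = 27 → 27 days.
Since Scouting is critical, the +4 change carries straight to that chain (now 31 days).
The critical path is still Casting→Scouting→Wardrobe→ColorGrade; finish is now 31 days.
Change in finish: 31 − 27 = +4 days.

4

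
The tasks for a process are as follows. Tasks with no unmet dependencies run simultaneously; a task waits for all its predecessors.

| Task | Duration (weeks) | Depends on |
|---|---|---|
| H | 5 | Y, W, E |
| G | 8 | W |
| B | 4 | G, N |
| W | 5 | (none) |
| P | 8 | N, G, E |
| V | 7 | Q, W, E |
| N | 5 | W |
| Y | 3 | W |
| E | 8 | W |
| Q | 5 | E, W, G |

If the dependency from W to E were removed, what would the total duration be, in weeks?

With the dependency in place, W→G→Q→V = 5+8+5+7 = 25 sets the finish at 25 weeks.
Without W→E, E's earliest start moves from 5 to 0.
After: W→G→Q→V = 5+8+5+7 = 25 → 25 weeks.

25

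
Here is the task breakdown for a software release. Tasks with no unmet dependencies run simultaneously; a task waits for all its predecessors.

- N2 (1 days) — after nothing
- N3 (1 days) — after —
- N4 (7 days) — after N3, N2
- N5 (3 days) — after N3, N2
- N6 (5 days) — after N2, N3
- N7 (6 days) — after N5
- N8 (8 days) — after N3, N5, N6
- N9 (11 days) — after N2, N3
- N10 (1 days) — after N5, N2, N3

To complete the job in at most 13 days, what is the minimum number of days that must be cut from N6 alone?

Current finish: 14 days; target: 13.
N6 is on every critical path, so each day cut from N6 cuts the finish by one (this holds down to a finish of 12).
Need 14 − 13 = 1 day off N6 → N6 becomes 4 days, finish becomes 13.

1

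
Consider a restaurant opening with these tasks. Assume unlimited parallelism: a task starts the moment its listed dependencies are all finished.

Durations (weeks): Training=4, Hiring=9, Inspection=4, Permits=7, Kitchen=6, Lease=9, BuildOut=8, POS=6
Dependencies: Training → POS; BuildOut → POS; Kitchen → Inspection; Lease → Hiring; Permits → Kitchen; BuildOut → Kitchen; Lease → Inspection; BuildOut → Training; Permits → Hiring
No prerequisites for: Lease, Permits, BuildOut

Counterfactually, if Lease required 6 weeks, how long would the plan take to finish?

Critical path before the change: Lease→Hiring = 9+9 = 18 giving 18 weeks.
Lease is on the critical path; changing it to 6 makes that path 15 weeks.
New critical path: BuildOut→Kitchen→Inspection = 8+6+4 = 18 ⇒ 18 weeks.

18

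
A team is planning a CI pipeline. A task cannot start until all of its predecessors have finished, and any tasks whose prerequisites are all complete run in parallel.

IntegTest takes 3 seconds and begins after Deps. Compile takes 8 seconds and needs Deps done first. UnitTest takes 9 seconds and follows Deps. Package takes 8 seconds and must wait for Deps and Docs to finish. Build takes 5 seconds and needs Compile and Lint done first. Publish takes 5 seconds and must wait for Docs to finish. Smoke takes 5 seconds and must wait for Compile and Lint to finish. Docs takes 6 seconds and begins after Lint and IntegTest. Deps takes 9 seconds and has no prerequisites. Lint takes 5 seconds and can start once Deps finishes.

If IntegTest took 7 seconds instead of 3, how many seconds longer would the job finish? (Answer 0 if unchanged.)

Critical path before the change: Deps→Lint→Docs→Package = 9+5+6+8 = 28 giving 28 seconds.
The longest path through IntegTest is only 26 seconds, so IntegTest has float 2.
New critical path: Deps→IntegTest→Docs→Package = 9+7+6+8 = 30 ⇒ 30 seconds.
Change in finish: 30 − 28 = +2 seconds.

2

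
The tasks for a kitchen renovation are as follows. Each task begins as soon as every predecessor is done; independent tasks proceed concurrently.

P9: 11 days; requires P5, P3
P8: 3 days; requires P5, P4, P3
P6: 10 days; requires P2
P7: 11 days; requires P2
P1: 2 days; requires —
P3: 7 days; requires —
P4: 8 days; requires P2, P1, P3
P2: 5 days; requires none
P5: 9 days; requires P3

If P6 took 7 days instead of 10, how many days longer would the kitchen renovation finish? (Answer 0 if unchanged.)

Critical path before the change: P3→P5→P9 = 7+9+11 = 27 giving 27 days.
The longest path through P6 is only 15 days, so P6 has float 12.
That remains the longest chain; total 27 days.
Change in finish: 27 − 27 = +0 days.

0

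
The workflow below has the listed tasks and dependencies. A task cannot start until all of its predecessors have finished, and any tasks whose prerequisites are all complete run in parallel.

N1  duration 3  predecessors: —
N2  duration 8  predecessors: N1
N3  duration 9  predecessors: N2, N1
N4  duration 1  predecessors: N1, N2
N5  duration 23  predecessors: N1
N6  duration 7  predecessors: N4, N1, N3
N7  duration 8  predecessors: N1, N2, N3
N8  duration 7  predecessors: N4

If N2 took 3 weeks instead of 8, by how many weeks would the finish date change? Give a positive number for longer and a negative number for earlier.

Critical path before the change: N1→N2→N3→N7 = 3+8+9+8 = 28 giving 28 weeks.
N2 lies on that path, so at 3 weeks the path becomes 23 weeks.
The binding chain switches to N1→N5 = 3+23 = 26; finish 26 weeks.
Change in finish: 26 − 28 = -2 weeks.

-2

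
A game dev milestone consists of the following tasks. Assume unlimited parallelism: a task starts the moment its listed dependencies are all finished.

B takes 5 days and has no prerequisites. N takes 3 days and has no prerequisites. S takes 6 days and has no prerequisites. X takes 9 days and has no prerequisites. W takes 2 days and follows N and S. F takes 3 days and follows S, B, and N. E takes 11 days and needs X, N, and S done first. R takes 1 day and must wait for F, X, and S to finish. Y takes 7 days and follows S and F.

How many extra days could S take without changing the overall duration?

Critical path: X→E = 9+11 = 20, so the finish is 20 days.
Longest path through S: 17 days (earliest finish 6, latest finish 9).
Float = 20 − 17 = 3.

3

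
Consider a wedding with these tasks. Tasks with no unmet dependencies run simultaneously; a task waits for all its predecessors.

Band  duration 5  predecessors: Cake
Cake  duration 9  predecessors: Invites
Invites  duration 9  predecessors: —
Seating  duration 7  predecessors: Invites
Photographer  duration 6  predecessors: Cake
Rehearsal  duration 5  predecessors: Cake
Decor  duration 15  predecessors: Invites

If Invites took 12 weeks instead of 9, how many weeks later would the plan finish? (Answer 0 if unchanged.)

Baseline: Invites→Cake→Photographer = 9+9+6 = 24 → 24 weeks.
Invites lies on that path, so at 12 weeks the path becomes 27 weeks.
That remains the longest chain; total 27 weeks.
Change in finish: 27 − 24 = +3 weeks.

3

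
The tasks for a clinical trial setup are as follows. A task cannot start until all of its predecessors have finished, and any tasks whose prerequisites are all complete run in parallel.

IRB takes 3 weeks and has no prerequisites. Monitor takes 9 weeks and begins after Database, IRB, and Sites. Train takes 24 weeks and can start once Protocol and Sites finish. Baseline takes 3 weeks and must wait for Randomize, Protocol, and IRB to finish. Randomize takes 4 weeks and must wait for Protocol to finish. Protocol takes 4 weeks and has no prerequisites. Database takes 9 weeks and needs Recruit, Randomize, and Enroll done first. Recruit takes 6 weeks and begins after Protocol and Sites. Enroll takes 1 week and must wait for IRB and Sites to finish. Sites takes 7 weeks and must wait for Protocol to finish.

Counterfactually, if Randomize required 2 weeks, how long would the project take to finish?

35

Critical path before the change: Protocol→Sites→Recruit→Database→Monitor = 4+7+6+9+9 = 35 giving 35 weeks.
Randomize is off the critical path — its longest chain is 26 weeks, giving 9 of slack.
No other chain overtakes it, so the finish is 35 weeks.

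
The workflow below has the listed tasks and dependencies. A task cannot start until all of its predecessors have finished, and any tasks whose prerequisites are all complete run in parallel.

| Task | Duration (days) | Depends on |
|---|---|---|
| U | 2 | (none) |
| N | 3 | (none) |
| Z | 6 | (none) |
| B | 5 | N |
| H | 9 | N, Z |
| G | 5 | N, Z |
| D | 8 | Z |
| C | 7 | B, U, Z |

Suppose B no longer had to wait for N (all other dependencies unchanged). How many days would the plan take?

Original critical path: N→B→C = 3+5+7 = 15 ⇒ 15 days.
Without N→B, B's earliest start moves from 3 to 0.
The longest chain is now Z→H = 6+9 = 15, so the plan takes 15 days.

15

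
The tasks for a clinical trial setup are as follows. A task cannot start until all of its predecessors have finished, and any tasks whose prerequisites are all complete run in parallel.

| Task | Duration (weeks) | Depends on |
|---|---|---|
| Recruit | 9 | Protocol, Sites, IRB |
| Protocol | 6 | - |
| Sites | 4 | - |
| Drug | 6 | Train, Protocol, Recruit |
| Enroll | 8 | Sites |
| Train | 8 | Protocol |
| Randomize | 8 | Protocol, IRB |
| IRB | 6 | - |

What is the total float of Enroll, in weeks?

9

The longest chain is Protocol→Recruit→Drug = 6+9+6 = 21; overall finish 21 weeks.
Enroll finishes as early as 12 and must finish by 21.
So Enroll can slip 21 − 12 = 9 weeks.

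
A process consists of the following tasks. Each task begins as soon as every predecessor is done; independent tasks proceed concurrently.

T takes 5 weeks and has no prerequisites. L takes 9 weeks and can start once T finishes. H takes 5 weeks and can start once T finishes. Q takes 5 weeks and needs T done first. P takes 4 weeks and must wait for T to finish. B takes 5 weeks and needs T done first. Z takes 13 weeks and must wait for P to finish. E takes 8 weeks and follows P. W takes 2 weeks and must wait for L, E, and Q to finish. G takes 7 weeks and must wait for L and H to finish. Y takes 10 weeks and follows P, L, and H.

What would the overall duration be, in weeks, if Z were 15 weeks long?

24

Actual critical path: T→L→Y = 5+9+10 = 24 ⇒ 24 weeks.
Z has 2 weeks of float (longest path through it is 22).
That remains the longest chain; total 24 weeks.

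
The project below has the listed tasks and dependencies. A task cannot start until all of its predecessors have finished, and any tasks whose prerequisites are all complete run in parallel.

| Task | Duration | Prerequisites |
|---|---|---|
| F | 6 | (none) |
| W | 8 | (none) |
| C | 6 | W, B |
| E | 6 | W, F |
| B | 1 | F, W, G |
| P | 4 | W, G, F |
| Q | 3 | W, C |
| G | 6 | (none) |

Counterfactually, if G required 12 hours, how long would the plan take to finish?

22

The binding path is W→B→C→Q = 8+1+6+3 = 18; finish at 18 hours.
The longest path through G is only 16 hours, so G has float 2.
Now G→B→C→Q = 12+1+6+3 = 22 is longest, so the finish becomes 22 hours.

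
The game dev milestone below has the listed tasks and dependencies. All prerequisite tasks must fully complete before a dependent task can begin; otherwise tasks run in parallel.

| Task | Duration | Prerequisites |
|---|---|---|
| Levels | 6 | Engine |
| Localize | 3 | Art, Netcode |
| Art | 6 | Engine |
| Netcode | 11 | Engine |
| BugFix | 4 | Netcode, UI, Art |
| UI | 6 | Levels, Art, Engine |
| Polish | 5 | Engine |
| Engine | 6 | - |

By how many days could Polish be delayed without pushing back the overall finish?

11

The longest chain is Engine→Art→UI→BugFix = 6+6+6+4 = 22; overall finish 22 days.
Polish finishes as early as 11 and must finish by 22.
Float = 22 − 11 = 11.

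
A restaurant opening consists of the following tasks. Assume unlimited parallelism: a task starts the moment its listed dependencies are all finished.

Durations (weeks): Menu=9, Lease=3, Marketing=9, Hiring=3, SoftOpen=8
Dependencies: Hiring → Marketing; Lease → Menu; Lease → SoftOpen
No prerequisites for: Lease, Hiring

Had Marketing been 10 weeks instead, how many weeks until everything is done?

Baseline: Hiring→Marketing = 3+9 = 12 → 12 weeks.
Marketing lies on that path, so at 10 weeks the path becomes 13 weeks.
That remains the longest chain; total 13 weeks.

13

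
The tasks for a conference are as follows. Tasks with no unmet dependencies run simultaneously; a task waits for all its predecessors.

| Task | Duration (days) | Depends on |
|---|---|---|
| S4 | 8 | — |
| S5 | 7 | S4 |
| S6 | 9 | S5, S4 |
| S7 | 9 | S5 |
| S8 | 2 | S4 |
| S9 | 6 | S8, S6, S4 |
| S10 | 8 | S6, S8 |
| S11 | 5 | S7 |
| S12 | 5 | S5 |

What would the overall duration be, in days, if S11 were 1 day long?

Critical path before the change: S4→S5→S6→S10 = 8+7+9+8 = 32 giving 32 days.
S11 has 3 days of float (longest path through it is 29).
That remains the longest chain; total 32 days.

32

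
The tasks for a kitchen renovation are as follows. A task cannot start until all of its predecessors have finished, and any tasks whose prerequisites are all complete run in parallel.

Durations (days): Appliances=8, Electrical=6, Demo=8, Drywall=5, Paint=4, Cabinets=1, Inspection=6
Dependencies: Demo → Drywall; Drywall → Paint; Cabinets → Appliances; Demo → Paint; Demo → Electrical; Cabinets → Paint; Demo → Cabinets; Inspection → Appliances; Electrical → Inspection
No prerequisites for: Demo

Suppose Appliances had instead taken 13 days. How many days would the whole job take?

33

Baseline: Demo→Electrical→Inspection→Appliances = 8+6+6+8 = 28 → 28 days.
Appliances lies on that path, so at 13 days the path becomes 33 days.
No other chain overtakes it, so the finish is 33 days.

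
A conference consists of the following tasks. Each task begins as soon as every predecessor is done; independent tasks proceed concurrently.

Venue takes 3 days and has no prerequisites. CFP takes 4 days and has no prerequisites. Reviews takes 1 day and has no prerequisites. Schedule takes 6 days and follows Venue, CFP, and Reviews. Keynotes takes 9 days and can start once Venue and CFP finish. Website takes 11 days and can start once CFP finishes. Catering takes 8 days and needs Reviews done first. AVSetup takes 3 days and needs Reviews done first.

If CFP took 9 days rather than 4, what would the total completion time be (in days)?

20

As given, the longest chain is CFP→Website = 4+11 = 15, so the finish is 15 days.
CFP is on the critical path; changing it to 9 makes that path 20 days.
The critical path is still CFP→Website; finish is now 20 days.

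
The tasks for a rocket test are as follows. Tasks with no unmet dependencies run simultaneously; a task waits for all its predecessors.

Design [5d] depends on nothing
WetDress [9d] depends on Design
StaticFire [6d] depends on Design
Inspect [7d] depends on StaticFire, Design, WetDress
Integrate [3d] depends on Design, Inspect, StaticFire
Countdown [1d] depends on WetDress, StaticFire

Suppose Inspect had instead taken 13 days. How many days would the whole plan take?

30

Critical path before the change: Design→WetDress→Inspect→Integrate = 5+9+7+3 = 24 giving 24 days.
Inspect lies on that path, so at 13 days the path becomes 30 days.
The critical path is still Design→WetDress→Inspect→Integrate; finish is now 30 days.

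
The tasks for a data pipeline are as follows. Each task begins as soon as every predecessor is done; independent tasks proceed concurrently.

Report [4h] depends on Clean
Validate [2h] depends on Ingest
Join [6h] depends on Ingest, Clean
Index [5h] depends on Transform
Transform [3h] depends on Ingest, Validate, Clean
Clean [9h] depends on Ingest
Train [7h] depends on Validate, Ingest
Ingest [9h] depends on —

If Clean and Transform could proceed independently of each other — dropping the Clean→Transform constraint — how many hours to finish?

24

Before: longest chain Ingest→Clean→Transform→Index = 9+9+3+5 = 26, finish 26.
Without Clean→Transform, Transform's earliest start moves from 18 to 11.
New critical path: Ingest→Clean→Join = 9+9+6 = 24 ⇒ 24 hours.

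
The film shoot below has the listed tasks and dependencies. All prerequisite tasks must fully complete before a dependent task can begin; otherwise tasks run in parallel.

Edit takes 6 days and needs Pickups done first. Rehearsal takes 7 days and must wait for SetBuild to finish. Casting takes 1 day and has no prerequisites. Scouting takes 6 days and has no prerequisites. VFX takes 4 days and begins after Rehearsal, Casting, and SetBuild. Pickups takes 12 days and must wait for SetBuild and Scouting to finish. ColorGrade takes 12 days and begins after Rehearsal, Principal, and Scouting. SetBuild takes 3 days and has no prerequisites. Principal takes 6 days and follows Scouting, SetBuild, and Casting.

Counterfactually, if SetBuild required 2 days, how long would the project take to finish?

24

As given, the longest chain is Scouting→Principal→ColorGrade = 6+6+12 = 24, so the finish is 24 days.
SetBuild has 2 days of float (longest path through it is 22).
That remains the longest chain; total 24 days.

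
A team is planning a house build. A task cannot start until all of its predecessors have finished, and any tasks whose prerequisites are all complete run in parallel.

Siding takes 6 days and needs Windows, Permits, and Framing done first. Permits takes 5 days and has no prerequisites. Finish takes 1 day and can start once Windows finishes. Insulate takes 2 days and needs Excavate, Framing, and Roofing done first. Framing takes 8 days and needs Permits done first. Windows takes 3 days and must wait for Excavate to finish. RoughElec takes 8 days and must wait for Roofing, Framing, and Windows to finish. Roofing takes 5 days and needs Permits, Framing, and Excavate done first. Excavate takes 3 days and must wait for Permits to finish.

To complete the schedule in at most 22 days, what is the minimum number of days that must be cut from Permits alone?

Current finish: 26 days; target: 22.
Permits is on every critical path, so each day cut from Permits cuts the finish by one (this holds down to a finish of 22).
Need 26 − 22 = 4 days off Permits → Permits becomes 1 day, finish becomes 22.

4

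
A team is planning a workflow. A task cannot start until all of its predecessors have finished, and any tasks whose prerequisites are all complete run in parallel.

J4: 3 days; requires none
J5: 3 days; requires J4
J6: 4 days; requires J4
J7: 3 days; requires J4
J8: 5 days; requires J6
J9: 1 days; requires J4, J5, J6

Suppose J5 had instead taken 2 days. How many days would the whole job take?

The binding path is J4→J6→J8 = 3+4+5 = 12; finish at 12 days.
J5 is off the critical path — its longest chain is 7 days, giving 5 of slack.
No other chain overtakes it, so the finish is 12 days.

12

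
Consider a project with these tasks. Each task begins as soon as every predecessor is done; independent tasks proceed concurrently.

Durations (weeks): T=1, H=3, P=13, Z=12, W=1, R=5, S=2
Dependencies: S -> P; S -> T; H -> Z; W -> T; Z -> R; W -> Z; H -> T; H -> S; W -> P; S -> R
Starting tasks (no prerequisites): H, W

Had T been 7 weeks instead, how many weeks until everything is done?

Actual critical path: H→Z→R = 3+12+5 = 20 ⇒ 20 weeks.
T is off the critical path — its longest chain is 6 weeks, giving 14 of slack.
No other chain overtakes it, so the finish is 20 weeks.

20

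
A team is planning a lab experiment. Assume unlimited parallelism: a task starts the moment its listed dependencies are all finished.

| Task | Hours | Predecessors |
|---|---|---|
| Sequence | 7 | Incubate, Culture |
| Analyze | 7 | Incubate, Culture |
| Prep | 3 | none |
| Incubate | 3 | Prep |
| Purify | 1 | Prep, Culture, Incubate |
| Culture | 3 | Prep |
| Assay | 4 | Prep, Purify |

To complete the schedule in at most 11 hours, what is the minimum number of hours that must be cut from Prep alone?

2

Current finish: 13 hours; target: 11.
Prep is on every critical path, so each hour cut from Prep cuts the finish by one (this holds down to a finish of 11).
Need 13 − 11 = 2 hours off Prep → Prep becomes 1 hour, finish becomes 11.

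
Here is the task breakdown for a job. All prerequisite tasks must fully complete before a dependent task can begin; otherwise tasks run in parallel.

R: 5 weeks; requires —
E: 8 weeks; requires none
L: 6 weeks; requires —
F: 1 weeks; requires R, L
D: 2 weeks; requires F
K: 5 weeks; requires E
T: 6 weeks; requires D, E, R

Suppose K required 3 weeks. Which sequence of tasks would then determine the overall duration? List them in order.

Critical path before the change: L→F→D→T = 6+1+2+6 = 15 giving 15 weeks.
K is off the critical path — its longest chain is 13 weeks, giving 2 of slack.
The critical path is still L→F→D→T; finish is now 15 weeks.

L, F, D, T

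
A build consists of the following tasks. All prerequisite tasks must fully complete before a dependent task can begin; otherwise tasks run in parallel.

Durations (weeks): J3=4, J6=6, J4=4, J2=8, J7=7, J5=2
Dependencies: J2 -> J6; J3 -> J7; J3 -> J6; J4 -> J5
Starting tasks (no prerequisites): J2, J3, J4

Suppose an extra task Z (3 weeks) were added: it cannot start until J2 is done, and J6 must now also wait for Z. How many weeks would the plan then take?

Originally the plan takes 14 weeks.
With Z inserted, J6 now waits for max(J2, J3, Z).
New critical path: J2→Z→J6 = 8+3+6 = 17 ⇒ 17 weeks.

17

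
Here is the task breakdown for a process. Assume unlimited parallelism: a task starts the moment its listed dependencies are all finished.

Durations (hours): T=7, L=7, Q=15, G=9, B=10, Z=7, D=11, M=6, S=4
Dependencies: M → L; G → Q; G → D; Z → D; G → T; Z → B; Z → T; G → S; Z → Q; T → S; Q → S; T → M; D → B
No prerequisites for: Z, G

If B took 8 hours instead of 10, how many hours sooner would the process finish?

1

Critical path before the change: G→D→B = 9+11+10 = 30 giving 30 hours.
B is on the critical path; changing it to 8 makes that path 28 hours.
Now G→T→M→L = 9+7+6+7 = 29 is longest, so the finish becomes 29 hours.
Change in finish: 29 − 30 = -1 hours.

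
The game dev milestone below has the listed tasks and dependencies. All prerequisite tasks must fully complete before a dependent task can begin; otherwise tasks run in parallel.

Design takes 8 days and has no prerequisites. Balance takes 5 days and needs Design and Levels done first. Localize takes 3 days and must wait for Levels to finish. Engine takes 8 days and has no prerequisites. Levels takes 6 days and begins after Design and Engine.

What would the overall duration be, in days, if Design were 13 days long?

Baseline: Design→Levels→Balance = 8+6+5 = 19 → 19 days.
Since Design is critical, the +5 change carries straight to that chain (now 24 days).
No other chain overtakes it, so the finish is 24 days.

24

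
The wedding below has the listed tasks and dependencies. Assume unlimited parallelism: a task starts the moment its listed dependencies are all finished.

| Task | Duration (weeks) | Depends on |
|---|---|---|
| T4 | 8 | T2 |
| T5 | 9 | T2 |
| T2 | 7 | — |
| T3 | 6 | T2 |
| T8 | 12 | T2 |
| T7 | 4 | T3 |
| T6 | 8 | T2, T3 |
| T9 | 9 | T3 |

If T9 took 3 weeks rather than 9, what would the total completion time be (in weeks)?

Baseline: T2→T3→T9 = 7+6+9 = 22 → 22 weeks.
T9 is on the critical path; changing it to 3 makes that path 16 weeks.
Now T2→T3→T6 = 7+6+8 = 21 is longest, so the finish becomes 21 weeks.

21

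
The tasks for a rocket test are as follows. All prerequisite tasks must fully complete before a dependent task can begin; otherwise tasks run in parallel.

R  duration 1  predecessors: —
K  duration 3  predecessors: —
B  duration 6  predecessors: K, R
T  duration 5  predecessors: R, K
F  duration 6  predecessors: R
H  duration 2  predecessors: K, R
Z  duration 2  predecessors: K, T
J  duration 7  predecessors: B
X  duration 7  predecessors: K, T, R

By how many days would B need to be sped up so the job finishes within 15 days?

1

Current finish: 16 days; target: 15.
B is on every critical path, so each day cut from B cuts the finish by one (this holds down to a finish of 15).
Need 16 − 15 = 1 day off B → B becomes 5 days, finish becomes 15.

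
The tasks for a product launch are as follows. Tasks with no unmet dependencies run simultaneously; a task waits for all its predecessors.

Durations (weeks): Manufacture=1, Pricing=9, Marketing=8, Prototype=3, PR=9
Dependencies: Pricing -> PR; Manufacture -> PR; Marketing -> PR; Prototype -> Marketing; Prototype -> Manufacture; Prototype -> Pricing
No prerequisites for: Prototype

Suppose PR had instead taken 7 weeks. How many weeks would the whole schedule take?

The binding path is Prototype→Pricing→PR = 3+9+9 = 21; finish at 21 weeks.
Since PR is critical, the -2 change carries straight to that chain (now 19 weeks).
The critical path is still Prototype→Pricing→PR; finish is now 19 weeks.

19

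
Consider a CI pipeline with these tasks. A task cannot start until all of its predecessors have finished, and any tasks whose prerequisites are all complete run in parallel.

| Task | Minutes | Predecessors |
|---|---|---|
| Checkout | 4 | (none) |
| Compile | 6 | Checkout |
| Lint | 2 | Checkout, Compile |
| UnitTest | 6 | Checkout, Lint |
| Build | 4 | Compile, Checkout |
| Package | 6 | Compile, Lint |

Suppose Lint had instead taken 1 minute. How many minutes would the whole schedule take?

17

The binding path is Checkout→Compile→Lint→UnitTest = 4+6+2+6 = 18; finish at 18 minutes.
Since Lint is critical, the -1 change carries straight to that chain (now 17 minutes).
The critical path is still Checkout→Compile→Lint→UnitTest; finish is now 17 minutes.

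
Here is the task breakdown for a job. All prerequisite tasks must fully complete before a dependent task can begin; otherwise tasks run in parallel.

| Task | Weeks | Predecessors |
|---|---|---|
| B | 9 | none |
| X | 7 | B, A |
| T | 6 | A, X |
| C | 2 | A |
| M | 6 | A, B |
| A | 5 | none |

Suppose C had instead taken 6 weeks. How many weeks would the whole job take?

Baseline: B→X→T = 9+7+6 = 22 → 22 weeks.
C has 15 weeks of float (longest path through it is 7).
No other chain overtakes it, so the finish is 22 weeks.

22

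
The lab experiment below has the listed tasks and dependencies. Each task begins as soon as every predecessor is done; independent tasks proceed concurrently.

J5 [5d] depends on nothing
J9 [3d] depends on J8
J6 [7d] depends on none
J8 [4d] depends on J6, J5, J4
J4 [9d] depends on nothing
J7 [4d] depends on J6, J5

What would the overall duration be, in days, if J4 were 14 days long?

Baseline: J4→J8→J9 = 9+4+3 = 16 → 16 days.
Since J4 is critical, the +5 change carries straight to that chain (now 21 days).
The critical path is still J4→J8→J9; finish is now 21 days.

21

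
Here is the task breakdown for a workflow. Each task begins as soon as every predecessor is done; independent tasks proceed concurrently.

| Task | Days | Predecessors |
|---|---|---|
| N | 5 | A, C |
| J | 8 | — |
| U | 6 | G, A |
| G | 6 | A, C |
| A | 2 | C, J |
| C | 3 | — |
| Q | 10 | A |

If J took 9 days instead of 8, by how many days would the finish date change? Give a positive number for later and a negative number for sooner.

1

Actual critical path: J→A→G→U = 8+2+6+6 = 22 ⇒ 22 days.
J is on the critical path; changing it to 9 makes that path 23 days.
No other chain overtakes it, so the finish is 23 days.
Change in finish: 23 − 22 = +1 days.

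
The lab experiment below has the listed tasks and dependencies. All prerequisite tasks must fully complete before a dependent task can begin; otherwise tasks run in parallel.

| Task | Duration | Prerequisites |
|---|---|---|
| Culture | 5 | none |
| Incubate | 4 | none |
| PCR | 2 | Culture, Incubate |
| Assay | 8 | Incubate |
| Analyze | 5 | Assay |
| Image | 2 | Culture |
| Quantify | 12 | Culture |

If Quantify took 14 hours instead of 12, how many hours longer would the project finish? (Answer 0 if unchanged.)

As given, the longest chain is Culture→Quantify = 5+12 = 17, so the finish is 17 hours.
Quantify lies on that path, so at 14 hours the path becomes 19 hours.
No other chain overtakes it, so the finish is 19 hours.
Change in finish: 19 − 17 = +2 hours.

2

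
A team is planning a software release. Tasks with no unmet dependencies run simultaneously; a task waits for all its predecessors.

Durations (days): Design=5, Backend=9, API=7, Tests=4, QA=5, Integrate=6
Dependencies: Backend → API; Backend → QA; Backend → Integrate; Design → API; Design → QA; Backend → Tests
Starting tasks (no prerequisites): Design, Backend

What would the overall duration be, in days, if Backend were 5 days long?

12

Baseline: Backend→API = 9+7 = 16 → 16 days.
Backend lies on that path, so at 5 days the path becomes 12 days.
The binding chain switches to Design→API = 5+7 = 12; finish 12 days.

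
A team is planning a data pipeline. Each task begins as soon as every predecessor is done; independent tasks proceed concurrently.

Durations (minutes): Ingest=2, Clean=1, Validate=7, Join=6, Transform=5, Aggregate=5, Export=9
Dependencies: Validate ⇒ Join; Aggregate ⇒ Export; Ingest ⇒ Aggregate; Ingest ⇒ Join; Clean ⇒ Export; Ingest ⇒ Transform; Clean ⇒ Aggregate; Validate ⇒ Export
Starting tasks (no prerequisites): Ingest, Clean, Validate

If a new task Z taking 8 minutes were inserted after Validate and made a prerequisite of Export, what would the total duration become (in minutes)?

Originally the plan takes 16 minutes.
With Z inserted, Export now waits for max(Clean, Aggregate, Validate, Z).
New critical path: Validate→Z→Export = 7+8+9 = 24 ⇒ 24 minutes.

24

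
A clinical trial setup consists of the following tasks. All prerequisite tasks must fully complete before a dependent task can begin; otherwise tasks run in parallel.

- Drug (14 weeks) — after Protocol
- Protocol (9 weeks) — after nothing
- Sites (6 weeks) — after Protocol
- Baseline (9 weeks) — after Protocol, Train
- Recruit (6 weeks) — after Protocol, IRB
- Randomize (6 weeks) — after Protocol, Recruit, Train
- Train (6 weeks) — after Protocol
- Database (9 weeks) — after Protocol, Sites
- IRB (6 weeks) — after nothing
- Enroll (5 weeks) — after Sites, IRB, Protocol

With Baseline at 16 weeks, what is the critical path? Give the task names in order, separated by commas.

As given, the longest chain is Protocol→Train→Baseline = 9+6+9 = 24, so the finish is 24 weeks.
Baseline is on the critical path; changing it to 16 makes that path 31 weeks.
That remains the longest chain; total 31 weeks.

Protocol, Train, Baseline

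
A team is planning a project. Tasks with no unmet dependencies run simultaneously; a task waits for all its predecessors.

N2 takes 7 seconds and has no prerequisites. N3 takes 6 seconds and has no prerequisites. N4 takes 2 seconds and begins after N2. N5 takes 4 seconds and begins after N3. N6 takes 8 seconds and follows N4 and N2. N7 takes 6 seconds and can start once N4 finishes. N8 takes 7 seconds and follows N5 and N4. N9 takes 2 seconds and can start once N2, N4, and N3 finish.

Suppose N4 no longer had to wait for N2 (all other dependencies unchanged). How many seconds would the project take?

17

Before: longest chain N2→N4→N6 = 7+2+8 = 17, finish 17.
Without N2→N4, N4's earliest start moves from 7 to 0.
After: N3→N5→N8 = 6+4+7 = 17 → 17 seconds.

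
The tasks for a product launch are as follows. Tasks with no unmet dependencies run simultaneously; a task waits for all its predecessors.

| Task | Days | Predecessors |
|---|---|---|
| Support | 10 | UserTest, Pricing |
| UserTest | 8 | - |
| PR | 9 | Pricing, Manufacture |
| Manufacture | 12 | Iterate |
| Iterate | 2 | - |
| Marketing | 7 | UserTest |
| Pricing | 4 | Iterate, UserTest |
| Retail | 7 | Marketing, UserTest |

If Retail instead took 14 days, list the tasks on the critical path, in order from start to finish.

UserTest, Marketing, Retail

Actual critical path: Iterate→Manufacture→PR = 2+12+9 = 23 ⇒ 23 days.
Retail is off the critical path — its longest chain is 22 days, giving 1 of slack.
The binding chain switches to UserTest→Marketing→Retail = 8+7+14 = 29; finish 29 days.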